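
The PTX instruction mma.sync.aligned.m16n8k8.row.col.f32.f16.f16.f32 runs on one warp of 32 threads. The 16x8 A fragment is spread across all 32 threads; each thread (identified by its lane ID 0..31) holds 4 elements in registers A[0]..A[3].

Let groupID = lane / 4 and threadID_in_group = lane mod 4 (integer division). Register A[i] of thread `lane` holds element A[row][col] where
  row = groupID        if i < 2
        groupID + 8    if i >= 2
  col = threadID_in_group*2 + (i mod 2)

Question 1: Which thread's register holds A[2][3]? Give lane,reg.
r: 2->gid=2,r8=0  c: 3->tid=1,i&1=1
L=2*4+1=9  i=0*2+1=1

9,1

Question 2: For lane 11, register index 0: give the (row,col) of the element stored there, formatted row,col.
2,6

lane 11->11/4=2, 11 mod 4=3
i=0  r:2+0->2  c:2·3+0->6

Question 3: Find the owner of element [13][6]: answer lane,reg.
23,2

r: 13->gid=5,r8=1  c: 6->tid=3,i&1=0
L=5*4+3=23  i=1*2+0=2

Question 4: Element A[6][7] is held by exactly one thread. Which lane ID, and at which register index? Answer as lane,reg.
r:6=>grp=6,rB=0  c:7=>tig=3,lo=1
L=6*4+3=27  i=0*2+1=1

27,1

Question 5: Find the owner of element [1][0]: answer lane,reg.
4,0

r:1=>grp=1,rB=0  c:0=>tig=0,lo=0
L=1*4+0=4  i=0*2+0=0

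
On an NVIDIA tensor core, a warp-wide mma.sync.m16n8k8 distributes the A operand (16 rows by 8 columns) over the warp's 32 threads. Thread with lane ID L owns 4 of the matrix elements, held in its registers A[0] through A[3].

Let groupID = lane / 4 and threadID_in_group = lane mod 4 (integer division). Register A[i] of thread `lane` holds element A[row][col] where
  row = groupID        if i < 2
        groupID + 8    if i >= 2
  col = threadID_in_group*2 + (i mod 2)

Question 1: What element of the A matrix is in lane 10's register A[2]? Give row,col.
lane 10⇒10/4=2, 10 mod 4=2
i=2  r:2+8⇒10  c:2·2+0⇒4

10,4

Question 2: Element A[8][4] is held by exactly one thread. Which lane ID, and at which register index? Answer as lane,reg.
r=8⇒gr=0,Rb=1  c=4⇒th=2,odd=0
L=0*4+2=2  i=1*2+0=2

2,2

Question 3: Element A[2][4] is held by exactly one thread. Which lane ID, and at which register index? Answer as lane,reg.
r: 2->gid=2,r8=0  c: 4->tid=2,i&1=0
L=2*4+2=10  i=0*2+0=0

10,0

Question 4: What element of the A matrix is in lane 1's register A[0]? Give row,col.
lane 1: gr=0 (1/4), th=1 (1%4)
i=0: r=0+0=0, c=1*2+0=2

0,2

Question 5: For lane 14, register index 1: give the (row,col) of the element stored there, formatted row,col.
lane 14->14/4=3, 14 mod 4=2
i=1  r:3+0->3  c:2·2+1->5

3,5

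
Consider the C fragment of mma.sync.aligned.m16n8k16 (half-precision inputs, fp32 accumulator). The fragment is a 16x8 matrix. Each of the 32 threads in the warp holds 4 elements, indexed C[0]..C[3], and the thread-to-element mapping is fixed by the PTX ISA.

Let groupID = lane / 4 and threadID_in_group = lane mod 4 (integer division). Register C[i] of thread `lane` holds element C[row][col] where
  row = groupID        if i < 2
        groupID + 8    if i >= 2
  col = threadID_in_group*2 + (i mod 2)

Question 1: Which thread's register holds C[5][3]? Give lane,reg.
r=5→G=5,rhi=0  c=3→T=1,p=1
L=5*4+1=21  i=0*2+1=1

21,1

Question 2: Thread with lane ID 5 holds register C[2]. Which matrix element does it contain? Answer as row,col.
lane 5: gid=1 (5/4), tid=1 (5%4)
i=2: r=1+8=9, c=1*2+0=2

9,2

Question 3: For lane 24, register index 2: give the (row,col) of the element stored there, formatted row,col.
14,0

lane 24->24/4=6, 24 mod 4=0
i=2  r:6+8->14  c:2·0+0->0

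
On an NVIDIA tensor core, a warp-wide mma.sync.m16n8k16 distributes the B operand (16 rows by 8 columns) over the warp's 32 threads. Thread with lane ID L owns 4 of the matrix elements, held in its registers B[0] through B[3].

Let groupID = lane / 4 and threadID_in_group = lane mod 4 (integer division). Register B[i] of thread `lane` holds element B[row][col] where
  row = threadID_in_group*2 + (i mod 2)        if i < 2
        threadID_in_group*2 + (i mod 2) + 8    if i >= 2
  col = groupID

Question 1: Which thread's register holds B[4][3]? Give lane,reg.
c:3=>grp=3  r:4=>rB=0,tig=2,lo=0
L=3*4+2=14  i=0*2+0=0

14,0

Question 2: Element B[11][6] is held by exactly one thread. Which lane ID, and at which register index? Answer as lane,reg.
c: 6->gid=6  r: 11->r8=1,tid=1,i&1=1
L=6*4+1=25  i=1*2+1=3

25,3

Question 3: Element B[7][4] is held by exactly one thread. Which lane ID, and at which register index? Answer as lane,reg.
c:4=>grp=4  r:7=>rB=0,tig=3,lo=1
L=4*4+3=19  i=0*2+1=1

19,1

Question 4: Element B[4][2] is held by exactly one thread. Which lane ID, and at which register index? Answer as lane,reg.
c=2⇒gr=2  r=4⇒Rb=0,th=2,odd=0
L=2*4+2=10  i=0*2+0=0

10,0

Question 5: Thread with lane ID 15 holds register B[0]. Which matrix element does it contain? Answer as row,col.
6,3

15: gr=3,th=3
[0] (3*2+0+0,3) = (6,3)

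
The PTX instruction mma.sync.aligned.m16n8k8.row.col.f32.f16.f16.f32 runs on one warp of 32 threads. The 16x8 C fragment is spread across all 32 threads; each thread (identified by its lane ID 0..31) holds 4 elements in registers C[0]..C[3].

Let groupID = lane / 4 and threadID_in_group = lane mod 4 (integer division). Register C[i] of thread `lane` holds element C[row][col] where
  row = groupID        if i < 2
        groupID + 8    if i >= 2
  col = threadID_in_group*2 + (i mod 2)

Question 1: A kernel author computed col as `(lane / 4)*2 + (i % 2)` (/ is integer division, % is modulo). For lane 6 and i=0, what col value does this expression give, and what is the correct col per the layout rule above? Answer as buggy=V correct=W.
buggy=2 correct=4

`(lane / 4)*2 + (i % 2)`[6,0]→2
lane 6: G=1 (6/4), T=2 (6%4)
i=0: r=1+0=1, c=2*2+0=4
col: 2 vs 4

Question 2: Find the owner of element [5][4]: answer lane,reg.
22,0

r=5→G=5,rhi=0  c=4→T=2,p=0
L=5*4+2=22  i=0*2+0=0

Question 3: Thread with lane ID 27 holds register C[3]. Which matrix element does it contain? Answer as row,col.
lane 27⇒27/4=6, 27 mod 4=3
i=3  r:6+8⇒14  c:2·3+1⇒7

14,7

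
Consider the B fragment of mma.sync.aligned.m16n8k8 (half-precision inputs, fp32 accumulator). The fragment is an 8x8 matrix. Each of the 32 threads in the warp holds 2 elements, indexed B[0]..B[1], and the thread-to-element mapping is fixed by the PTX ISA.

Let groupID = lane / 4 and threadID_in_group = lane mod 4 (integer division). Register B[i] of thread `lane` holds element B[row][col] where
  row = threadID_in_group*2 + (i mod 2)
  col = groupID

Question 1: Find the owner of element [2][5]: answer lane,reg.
c: 5->gid=5  r: 2->tid=1,i&1=0
L=5*4+1=21  i=0=0

21,0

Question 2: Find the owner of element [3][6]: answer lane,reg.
c=6→G=6  r=3→T=1,p=1
L=6*4+1=25  i=1=1

25,1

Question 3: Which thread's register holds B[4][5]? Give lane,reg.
c=5->g=5  r=4->t=2,b0=0
L=5*4+2=22  i=0=0

22,0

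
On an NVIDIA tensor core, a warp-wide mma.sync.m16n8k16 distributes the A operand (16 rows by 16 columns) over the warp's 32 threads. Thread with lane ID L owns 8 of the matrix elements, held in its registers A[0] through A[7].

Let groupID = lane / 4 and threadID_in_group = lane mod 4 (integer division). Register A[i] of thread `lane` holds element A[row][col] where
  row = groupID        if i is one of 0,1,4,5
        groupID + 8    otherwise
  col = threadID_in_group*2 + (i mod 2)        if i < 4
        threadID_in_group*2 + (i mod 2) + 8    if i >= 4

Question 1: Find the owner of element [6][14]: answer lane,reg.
27,4

r: 6->gid=6,r8=0  c: 14->c8=1,tid=3,i&1=0
L=6*4+3=27  i=1*4+0*2+0=4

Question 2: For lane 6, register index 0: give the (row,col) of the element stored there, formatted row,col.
1,4

6: grp=1,tig=2
[0] (1+0,2*2+0+0) = (1,4)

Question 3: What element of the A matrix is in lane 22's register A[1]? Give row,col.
lane 22: g=5 (22/4), t=2 (22%4)
i=1: r=5+0=5, c=2*2+1+0=5

5,5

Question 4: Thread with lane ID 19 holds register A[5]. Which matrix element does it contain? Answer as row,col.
L=19=>grp=19>>2=4, tig=19&3=3
[5]=>row 4+0=4  col 3·2+1+8=15

4,15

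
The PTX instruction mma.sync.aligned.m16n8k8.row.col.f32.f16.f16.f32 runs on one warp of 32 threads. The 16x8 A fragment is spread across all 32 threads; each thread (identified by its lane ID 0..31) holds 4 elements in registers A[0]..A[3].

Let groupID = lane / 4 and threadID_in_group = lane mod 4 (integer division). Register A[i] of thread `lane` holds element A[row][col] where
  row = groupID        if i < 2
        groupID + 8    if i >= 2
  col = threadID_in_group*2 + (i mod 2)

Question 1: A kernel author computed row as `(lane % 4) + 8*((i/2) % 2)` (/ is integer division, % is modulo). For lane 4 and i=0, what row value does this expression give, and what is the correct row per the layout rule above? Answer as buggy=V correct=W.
buggy=0 correct=1

`(lane % 4) + 8*((i/2) % 2)`[4,0]=>0
4: grp=1,tig=0
[0] (1+0,0*2+0) = (1,0)
row: 0 vs 1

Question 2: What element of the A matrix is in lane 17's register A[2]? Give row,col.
12,2

lane 17: gid=4 (17/4), tid=1 (17%4)
i=2: r=4+8=12, c=1*2+0=2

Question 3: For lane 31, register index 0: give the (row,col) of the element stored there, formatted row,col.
lane 31: g=7 (31/4), t=3 (31%4)
i=0: r=7+0=7, c=3*2+0=6

7,6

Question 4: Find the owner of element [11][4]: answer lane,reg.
r=11⇒gr=3,Rb=1  c=4⇒th=2,odd=0
L=3*4+2=14  i=1*2+0=2

14,2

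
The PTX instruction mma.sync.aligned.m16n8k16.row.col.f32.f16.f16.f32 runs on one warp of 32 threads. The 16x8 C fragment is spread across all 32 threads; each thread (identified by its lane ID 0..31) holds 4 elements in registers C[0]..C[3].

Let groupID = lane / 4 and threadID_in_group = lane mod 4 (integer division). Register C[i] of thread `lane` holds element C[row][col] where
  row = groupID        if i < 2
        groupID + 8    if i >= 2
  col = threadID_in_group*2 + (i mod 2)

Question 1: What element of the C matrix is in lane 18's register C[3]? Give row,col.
12,5

lane 18->18/4=4, 18 mod 4=2
i=3  r:4+8->12  c:2·2+1->5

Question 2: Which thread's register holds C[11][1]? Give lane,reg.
12,3

r=11->g=3,rb=1  c=1->t=0,b0=1
L=3*4+0=12  i=1*2+1=3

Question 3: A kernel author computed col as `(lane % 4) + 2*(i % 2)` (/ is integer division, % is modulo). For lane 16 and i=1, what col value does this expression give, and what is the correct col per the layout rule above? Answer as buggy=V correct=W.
`(lane % 4) + 2*(i % 2)`[16,1]->2
L=16->gid=16>>2=4, tid=16&3=0
[1]->row 4+0=4  col 0·2+1=1
col: 2 vs 1

buggy=2 correct=1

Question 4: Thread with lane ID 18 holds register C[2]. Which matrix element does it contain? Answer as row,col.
12,4

L=18->gid=18>>2=4, tid=18&3=2
[2]->row 4+8=12  col 2·2+0=4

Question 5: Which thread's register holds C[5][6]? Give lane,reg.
23,0

r: 5->gid=5,r8=0  c: 6->tid=3,i&1=0
L=5*4+3=23  i=0*2+0=0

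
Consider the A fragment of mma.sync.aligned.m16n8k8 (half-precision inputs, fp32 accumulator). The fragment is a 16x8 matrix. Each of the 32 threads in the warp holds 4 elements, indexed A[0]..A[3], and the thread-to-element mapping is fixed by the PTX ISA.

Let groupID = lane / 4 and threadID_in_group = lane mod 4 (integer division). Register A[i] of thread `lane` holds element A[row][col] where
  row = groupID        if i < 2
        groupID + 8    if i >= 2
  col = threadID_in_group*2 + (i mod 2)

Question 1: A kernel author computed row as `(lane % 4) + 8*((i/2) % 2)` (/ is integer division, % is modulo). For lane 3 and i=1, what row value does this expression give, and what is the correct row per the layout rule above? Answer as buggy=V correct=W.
`(lane % 4) + 8*((i/2) % 2)`[3,1]→3
3: G=0,T=3
[1] (0+0,3*2+1) = (0,7)
row: 3 vs 0

buggy=3 correct=0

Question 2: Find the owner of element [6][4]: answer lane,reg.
r: 6->gid=6,r8=0  c: 4->tid=2,i&1=0
L=6*4+2=26  i=0*2+0=0

26,0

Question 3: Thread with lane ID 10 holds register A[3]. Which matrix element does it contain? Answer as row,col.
lane 10: gid=2 (10/4), tid=2 (10%4)
i=3: r=2+8=10, c=2*2+1=5

10,5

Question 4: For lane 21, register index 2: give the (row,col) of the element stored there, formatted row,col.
lane 21→21/4=5, 21 mod 4=1
i=2  r:5+8→13  c:2·1+0→2

13,2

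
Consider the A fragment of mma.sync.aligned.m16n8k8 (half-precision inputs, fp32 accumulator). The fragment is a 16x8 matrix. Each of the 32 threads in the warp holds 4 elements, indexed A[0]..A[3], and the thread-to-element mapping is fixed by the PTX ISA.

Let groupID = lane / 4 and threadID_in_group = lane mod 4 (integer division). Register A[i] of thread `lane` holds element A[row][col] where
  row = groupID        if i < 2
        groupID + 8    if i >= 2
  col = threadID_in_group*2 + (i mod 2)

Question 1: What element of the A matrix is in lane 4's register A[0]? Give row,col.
1,0

4: grp=1,tig=0
[0] (1+0,0*2+0) = (1,0)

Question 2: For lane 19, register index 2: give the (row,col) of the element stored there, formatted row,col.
12,6

L=19⇒gr=19>>2=4, th=19&3=3
[2]⇒row 4+8=12  col 3·2+0=6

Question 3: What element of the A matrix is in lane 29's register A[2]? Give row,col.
15,2

lane 29→29/4=7, 29 mod 4=1
i=2  r:7+8→15  c:2·1+0→2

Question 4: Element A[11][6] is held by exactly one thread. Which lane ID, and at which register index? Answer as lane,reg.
r=11->g=3,rb=1  c=6->t=3,b0=0
L=3*4+3=15  i=1*2+0=2

15,2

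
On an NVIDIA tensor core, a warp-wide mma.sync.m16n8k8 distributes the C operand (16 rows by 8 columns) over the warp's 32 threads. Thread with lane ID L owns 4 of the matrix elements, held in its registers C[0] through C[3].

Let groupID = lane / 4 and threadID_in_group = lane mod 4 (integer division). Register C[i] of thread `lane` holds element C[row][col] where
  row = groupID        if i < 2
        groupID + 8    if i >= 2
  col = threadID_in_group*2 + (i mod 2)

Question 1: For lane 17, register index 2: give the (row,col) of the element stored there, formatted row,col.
lane 17: grp=4 (17/4), tig=1 (17%4)
i=2: r=4+8=12, c=1*2+0=2

12,2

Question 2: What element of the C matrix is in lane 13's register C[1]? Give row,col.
3,3

13: gid=3,tid=1
[1] (3+0,1*2+1) = (3,3)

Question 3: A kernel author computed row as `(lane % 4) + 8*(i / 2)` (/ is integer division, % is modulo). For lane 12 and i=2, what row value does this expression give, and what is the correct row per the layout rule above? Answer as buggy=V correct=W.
buggy=8 correct=11

`(lane % 4) + 8*(i / 2)`[12,2]->8
lane 12->12/4=3, 12 mod 4=0
i=2  r:3+8->11  c:2·0+0->0
row: 8 vs 11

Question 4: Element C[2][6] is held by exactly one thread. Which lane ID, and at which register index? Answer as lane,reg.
r:2=>grp=2,rB=0  c:6=>tig=3,lo=0
L=2*4+3=11  i=0*2+0=0

11,0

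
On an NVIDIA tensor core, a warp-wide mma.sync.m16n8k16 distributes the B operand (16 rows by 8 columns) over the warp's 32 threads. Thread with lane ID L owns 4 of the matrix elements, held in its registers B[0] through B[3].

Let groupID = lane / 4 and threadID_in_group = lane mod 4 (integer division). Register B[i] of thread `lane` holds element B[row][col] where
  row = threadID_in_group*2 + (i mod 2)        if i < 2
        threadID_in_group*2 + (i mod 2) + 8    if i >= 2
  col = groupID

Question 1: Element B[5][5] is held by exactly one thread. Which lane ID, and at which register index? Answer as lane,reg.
22,1

c=5→G=5  r=5→rhi=0,T=2,p=1
L=5*4+2=22  i=0*2+1=1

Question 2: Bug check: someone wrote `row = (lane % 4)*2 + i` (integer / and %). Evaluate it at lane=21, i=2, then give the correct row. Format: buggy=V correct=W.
buggy=4 correct=10

`(lane % 4)*2 + i`[21,2]->4
21: gid=5,tid=1
[2] (1*2+0+8,5) = (10,5)
row: 4 vs 10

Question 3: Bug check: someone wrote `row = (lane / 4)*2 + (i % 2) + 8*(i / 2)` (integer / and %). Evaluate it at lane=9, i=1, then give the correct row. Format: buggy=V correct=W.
buggy=5 correct=3

`(lane / 4)*2 + (i % 2) + 8*(i / 2)`[9,1]->5
L=9->g=9>>2=2, t=9&3=1
[1]->row 1·2+1+0=3  col g=2
row: 5 vs 3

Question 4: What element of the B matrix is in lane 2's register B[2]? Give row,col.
2: G=0,T=2
[2] (2*2+0+8,0) = (12,0)

12,0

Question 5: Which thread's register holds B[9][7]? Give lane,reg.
c: 7->gid=7  r: 9->r8=1,tid=0,i&1=1
L=7*4+0=28  i=1*2+1=3

28,3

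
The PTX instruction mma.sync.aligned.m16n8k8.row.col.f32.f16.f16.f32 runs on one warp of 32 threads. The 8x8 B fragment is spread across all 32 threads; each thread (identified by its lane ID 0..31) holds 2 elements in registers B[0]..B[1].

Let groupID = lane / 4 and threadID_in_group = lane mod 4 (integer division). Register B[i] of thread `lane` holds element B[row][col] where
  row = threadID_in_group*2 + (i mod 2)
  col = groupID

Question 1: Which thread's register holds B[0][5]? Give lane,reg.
c: 5->gid=5  r: 0->tid=0,i&1=0
L=5*4+0=20  i=0=0

20,0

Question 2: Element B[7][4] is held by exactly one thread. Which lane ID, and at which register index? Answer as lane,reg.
19,1

c=4→G=4  r=7→T=3,p=1
L=4*4+3=19  i=1=1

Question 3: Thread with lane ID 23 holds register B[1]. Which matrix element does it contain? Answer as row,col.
7,5

L=23->gid=23>>2=5, tid=23&3=3
[1]->row 3·2+1=7  col gid=5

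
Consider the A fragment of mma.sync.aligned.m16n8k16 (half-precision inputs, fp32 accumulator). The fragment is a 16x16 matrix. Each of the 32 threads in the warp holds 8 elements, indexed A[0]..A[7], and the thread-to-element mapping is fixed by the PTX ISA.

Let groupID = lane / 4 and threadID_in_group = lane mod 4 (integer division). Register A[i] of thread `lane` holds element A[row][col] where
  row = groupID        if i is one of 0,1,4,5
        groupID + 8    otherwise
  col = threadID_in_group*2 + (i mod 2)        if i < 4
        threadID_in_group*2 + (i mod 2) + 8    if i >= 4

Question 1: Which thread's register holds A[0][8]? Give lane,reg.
r:0=>grp=0,rB=0  c:8=>cB=1,tig=0,lo=0
L=0*4+0=0  i=1*4+0*2+0=4

0,4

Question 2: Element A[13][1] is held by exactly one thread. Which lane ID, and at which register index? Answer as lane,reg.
20,3

r:13=>grp=5,rB=1  c:1=>cB=0,tig=0,lo=1
L=5*4+0=20  i=0*4+1*2+1=3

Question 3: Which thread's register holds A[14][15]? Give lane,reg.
r=14⇒gr=6,Rb=1  c=15⇒Cb=1,th=3,odd=1
L=6*4+3=27  i=1*4+1*2+1=7

27,7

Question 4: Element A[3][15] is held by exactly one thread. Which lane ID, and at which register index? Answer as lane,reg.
15,5

r=3⇒gr=3,Rb=0  c=15⇒Cb=1,th=3,odd=1
L=3*4+3=15  i=1*4+0*2+1=5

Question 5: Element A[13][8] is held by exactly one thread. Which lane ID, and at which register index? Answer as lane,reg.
20,6

r=13->g=5,rb=1  c=8->cb=1,t=0,b0=0
L=5*4+0=20  i=1*4+1*2+0=6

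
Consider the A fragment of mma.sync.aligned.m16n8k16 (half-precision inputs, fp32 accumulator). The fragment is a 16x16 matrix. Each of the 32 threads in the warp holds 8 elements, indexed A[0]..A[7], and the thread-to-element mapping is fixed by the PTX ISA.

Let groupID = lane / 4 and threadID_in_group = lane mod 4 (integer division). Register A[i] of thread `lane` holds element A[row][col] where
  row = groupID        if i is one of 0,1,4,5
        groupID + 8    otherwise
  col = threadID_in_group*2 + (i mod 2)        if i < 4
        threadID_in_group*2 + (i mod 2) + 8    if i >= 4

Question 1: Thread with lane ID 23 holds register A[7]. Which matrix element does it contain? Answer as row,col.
13,15

lane 23: gid=5 (23/4), tid=3 (23%4)
i=7: r=5+8=13, c=3*2+1+8=15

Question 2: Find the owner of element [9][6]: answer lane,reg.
r: 9->gid=1,r8=1  c: 6->c8=0,tid=3,i&1=0
L=1*4+3=7  i=0*4+1*2+0=2

7,2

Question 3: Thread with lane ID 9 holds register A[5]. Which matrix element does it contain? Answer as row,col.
2,11

L=9->g=9>>2=2, t=9&3=1
[5]->row 2+0=2  col 1·2+1+8=11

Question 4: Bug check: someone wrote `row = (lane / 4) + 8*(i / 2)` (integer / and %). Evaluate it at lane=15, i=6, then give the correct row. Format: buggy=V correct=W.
buggy=27 correct=11

`(lane / 4) + 8*(i / 2)`[15,6]→27
lane 15: G=3 (15/4), T=3 (15%4)
i=6: r=3+8=11, c=3*2+0+8=14
row: 27 vs 11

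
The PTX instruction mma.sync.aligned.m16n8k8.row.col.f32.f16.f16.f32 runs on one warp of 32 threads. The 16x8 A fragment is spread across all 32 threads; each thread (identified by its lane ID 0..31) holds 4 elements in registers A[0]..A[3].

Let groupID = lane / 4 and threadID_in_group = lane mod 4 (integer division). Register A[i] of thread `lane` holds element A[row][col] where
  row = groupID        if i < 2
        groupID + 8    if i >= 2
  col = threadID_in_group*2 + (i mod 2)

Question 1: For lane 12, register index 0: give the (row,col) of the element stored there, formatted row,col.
L=12=>grp=12>>2=3, tig=12&3=0
[0]=>row 3+0=3  col 0·2+0=0

3,0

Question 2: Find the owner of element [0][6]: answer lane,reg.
r:0=>grp=0,rB=0  c:6=>tig=3,lo=0
L=0*4+3=3  i=0*2+0=0

3,0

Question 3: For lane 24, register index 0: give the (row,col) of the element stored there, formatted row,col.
L=24->gid=24>>2=6, tid=24&3=0
[0]->row 6+0=6  col 0·2+0=0

6,0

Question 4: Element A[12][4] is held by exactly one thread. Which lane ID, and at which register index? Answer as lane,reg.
r=12⇒gr=4,Rb=1  c=4⇒th=2,odd=0
L=4*4+2=18  i=1*2+0=2

18,2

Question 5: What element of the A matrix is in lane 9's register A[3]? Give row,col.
10,3

L=9⇒gr=9>>2=2, th=9&3=1
[3]⇒row 2+8=10  col 1·2+1=3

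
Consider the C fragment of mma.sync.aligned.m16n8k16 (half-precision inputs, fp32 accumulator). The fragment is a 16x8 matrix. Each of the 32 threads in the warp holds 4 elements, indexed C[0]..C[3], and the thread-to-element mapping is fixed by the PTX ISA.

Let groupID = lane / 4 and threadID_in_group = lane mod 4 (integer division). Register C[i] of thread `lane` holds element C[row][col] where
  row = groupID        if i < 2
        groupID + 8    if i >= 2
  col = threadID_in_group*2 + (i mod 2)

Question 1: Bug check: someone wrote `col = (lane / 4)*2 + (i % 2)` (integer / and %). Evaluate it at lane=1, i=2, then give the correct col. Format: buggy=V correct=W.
`(lane / 4)*2 + (i % 2)`[1,2]->0
lane 1->1/4=0, 1 mod 4=1
i=2  r:0+8->8  c:2·1+0->2
col: 0 vs 2

buggy=0 correct=2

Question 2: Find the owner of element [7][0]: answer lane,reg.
28,0

r=7→G=7,rhi=0  c=0→T=0,p=0
L=7*4+0=28  i=0*2+0=0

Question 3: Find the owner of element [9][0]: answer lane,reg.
r:9=>grp=1,rB=1  c:0=>tig=0,lo=0
L=1*4+0=4  i=1*2+0=2

4,2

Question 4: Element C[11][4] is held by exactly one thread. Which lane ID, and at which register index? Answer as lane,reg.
14,2

r:11=>grp=3,rB=1  c:4=>tig=2,lo=0
L=3*4+2=14  i=1*2+0=2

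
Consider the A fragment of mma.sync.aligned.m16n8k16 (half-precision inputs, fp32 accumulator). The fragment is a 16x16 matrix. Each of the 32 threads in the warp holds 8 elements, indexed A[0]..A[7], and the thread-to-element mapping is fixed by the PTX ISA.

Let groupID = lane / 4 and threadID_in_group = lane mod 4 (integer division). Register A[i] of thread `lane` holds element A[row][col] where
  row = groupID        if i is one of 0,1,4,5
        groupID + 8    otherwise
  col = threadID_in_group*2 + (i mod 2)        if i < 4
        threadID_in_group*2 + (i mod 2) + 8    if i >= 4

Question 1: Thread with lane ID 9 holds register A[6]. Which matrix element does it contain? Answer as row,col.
lane 9->9/4=2, 9 mod 4=1
i=6  r:2+8->10  c:2·1+0+8->10

10,10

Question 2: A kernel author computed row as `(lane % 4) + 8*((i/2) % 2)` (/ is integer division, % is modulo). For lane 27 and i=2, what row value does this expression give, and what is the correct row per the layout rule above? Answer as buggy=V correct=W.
buggy=11 correct=14

`(lane % 4) + 8*((i/2) % 2)`[27,2]→11
27: G=6,T=3
[2] (6+8,3*2+0+0) = (14,6)
row: 11 vs 14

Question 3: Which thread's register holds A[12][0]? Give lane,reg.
r:12=>grp=4,rB=1  c:0=>cB=0,tig=0,lo=0
L=4*4+0=16  i=0*4+1*2+0=2

16,2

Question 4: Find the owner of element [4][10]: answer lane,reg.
17,4

r=4→G=4,rhi=0  c=10→chi=1,T=1,p=0
L=4*4+1=17  i=1*4+0*2+0=4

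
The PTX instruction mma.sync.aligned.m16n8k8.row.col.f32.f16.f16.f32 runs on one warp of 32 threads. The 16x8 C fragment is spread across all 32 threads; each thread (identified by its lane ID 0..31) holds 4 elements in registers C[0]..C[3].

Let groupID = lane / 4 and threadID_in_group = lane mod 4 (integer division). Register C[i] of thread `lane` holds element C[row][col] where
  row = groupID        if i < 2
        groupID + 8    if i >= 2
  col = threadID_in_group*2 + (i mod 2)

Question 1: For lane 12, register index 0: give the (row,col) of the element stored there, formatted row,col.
L=12=>grp=12>>2=3, tig=12&3=0
[0]=>row 3+0=3  col 0·2+0=0

3,0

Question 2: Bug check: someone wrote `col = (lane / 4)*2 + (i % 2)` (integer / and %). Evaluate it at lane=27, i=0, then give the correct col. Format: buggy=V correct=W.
`(lane / 4)*2 + (i % 2)`[27,0]->12
lane 27: g=6 (27/4), t=3 (27%4)
i=0: r=6+0=6, c=3*2+0=6
col: 12 vs 6

buggy=12 correct=6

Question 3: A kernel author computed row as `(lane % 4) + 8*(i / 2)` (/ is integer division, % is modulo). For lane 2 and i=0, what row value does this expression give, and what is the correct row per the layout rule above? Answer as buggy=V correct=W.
buggy=2 correct=0

`(lane % 4) + 8*(i / 2)`[2,0]->2
lane 2->2/4=0, 2 mod 4=2
i=0  r:0+0->0  c:2·2+0->4
row: 2 vs 0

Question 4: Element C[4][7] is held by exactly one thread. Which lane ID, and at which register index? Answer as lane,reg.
19,1

r: 4->gid=4,r8=0  c: 7->tid=3,i&1=1
L=4*4+3=19  i=0*2+1=1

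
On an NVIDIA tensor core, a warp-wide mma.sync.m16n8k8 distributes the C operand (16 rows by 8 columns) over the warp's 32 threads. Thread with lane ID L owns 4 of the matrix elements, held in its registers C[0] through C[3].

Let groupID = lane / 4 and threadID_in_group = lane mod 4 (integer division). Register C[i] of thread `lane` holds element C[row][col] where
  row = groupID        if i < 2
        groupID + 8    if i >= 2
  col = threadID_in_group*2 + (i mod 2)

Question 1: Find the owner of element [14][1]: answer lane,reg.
r=14→G=6,rhi=1  c=1→T=0,p=1
L=6*4+0=24  i=1*2+1=3

24,3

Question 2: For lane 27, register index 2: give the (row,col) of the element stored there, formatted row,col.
14,6

27: G=6,T=3
[2] (6+8,3*2+0) = (14,6)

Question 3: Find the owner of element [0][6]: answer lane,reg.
3,0

r:0=>grp=0,rB=0  c:6=>tig=3,lo=0
L=0*4+3=3  i=0*2+0=0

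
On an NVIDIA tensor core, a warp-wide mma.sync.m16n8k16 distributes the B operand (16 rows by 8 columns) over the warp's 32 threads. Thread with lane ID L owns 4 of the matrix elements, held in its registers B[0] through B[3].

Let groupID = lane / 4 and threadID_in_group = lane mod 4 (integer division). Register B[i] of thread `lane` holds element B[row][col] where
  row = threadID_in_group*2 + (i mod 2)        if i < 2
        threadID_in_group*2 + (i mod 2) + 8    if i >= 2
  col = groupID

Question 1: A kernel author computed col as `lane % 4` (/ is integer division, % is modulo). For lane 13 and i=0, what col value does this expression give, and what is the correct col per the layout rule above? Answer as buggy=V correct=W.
buggy=1 correct=3

`lane % 4`[13,0]->1
lane 13: gid=3 (13/4), tid=1 (13%4)
i=0: r=1*2+0+0=2, c=gid=3
col: 1 vs 3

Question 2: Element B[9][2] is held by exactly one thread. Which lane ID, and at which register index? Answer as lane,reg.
c:2=>grp=2  r:9=>rB=1,tig=0,lo=1
L=2*4+0=8  i=1*2+1=3

8,3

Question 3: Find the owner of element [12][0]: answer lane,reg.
2,2

c: 0->gid=0  r: 12->r8=1,tid=2,i&1=0
L=0*4+2=2  i=1*2+0=2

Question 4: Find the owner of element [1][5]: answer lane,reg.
20,1

c=5→G=5  r=1→rhi=0,T=0,p=1
L=5*4+0=20  i=0*2+1=1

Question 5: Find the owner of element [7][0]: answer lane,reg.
c=0->g=0  r=7->rb=0,t=3,b0=1
L=0*4+3=3  i=0*2+1=1

3,1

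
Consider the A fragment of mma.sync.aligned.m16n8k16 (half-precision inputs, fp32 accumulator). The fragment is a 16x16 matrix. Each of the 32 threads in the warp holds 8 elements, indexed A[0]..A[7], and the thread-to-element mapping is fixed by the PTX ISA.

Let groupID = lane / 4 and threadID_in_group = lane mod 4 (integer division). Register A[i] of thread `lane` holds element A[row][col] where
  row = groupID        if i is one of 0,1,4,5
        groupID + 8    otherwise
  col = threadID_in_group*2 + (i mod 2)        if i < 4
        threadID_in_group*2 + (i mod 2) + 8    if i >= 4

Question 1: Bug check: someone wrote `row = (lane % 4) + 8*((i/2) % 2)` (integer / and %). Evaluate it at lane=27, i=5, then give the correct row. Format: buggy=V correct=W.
buggy=3 correct=6

`(lane % 4) + 8*((i/2) % 2)`[27,5]=>3
L=27=>grp=27>>2=6, tig=27&3=3
[5]=>row 6+0=6  col 3·2+1+8=15
row: 3 vs 6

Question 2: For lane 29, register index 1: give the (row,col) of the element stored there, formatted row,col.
7,3

29: grp=7,tig=1
[1] (7+0,1*2+1+0) = (7,3)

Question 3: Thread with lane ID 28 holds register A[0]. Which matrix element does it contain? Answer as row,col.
7,0

lane 28: grp=7 (28/4), tig=0 (28%4)
i=0: r=7+0=7, c=0*2+0+0=0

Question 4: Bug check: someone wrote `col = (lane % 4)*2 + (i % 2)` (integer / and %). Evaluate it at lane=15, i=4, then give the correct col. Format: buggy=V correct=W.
buggy=6 correct=14

`(lane % 4)*2 + (i % 2)`[15,4]->6
15: gid=3,tid=3
[4] (3+0,3*2+0+8) = (3,14)
col: 6 vs 14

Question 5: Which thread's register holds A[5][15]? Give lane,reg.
r=5->g=5,rb=0  c=15->cb=1,t=3,b0=1
L=5*4+3=23  i=1*4+0*2+1=5

23,5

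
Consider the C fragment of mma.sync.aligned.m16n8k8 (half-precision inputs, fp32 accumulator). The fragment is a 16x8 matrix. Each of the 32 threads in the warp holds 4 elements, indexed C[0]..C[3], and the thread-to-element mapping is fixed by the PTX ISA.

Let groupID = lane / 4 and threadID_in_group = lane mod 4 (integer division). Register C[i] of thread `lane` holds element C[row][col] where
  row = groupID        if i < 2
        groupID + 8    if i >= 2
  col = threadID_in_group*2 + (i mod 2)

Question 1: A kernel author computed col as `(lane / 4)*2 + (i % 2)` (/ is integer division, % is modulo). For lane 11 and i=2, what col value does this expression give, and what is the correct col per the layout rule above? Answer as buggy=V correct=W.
buggy=4 correct=6

`(lane / 4)*2 + (i % 2)`[11,2]=>4
L=11=>grp=11>>2=2, tig=11&3=3
[2]=>row 2+8=10  col 3·2+0=6
col: 4 vs 6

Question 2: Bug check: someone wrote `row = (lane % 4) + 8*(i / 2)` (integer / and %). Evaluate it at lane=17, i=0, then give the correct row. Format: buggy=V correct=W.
buggy=1 correct=4

`(lane % 4) + 8*(i / 2)`[17,0]→1
lane 17→17/4=4, 17 mod 4=1
i=0  r:4+0→4  c:2·1+0→2
row: 1 vs 4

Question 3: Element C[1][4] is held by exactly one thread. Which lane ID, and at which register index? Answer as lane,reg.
6,0

r: 1->gid=1,r8=0  c: 4->tid=2,i&1=0
L=1*4+2=6  i=0*2+0=0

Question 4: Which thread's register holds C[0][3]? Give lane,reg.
r: 0->gid=0,r8=0  c: 3->tid=1,i&1=1
L=0*4+1=1  i=0*2+1=1

1,1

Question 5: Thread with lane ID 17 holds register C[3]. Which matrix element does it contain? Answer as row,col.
12,3

lane 17: grp=4 (17/4), tig=1 (17%4)
i=3: r=4+8=12, c=1*2+1=3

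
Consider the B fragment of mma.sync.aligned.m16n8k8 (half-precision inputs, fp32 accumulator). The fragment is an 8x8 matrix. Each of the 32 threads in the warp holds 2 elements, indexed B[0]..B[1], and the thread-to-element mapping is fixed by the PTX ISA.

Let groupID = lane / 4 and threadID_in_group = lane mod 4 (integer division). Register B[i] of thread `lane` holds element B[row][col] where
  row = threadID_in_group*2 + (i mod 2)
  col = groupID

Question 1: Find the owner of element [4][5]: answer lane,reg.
c=5→G=5  r=4→T=2,p=0
L=5*4+2=22  i=0=0

22,0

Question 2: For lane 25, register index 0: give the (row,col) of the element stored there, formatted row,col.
L=25⇒gr=25>>2=6, th=25&3=1
[0]⇒row 1·2+0=2  col gr=6

2,6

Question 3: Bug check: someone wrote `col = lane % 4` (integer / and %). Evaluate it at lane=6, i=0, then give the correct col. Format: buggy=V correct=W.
buggy=2 correct=1

`lane % 4`[6,0]⇒2
L=6⇒gr=6>>2=1, th=6&3=2
[0]⇒row 2·2+0=4  col gr=1
col: 2 vs 1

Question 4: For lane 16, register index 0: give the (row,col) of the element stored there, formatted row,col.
0,4

16: G=4,T=0
[0] (0*2+0,4) = (0,4)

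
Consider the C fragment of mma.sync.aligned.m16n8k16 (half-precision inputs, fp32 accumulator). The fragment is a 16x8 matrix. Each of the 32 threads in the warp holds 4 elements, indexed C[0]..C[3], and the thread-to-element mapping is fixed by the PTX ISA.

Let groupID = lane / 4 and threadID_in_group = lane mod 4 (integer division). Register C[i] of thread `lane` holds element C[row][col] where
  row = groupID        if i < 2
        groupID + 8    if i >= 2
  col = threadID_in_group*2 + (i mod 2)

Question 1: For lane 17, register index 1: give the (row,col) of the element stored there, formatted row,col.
17: grp=4,tig=1
[1] (4+0,1*2+1) = (4,3)

4,3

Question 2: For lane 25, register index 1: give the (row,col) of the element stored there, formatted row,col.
L=25→G=25>>2=6, T=25&3=1
[1]→row 6+0=6  col 1·2+1=3

6,3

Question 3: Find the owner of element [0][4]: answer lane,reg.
r=0→G=0,rhi=0  c=4→T=2,p=0
L=0*4+2=2  i=0*2+0=0

2,0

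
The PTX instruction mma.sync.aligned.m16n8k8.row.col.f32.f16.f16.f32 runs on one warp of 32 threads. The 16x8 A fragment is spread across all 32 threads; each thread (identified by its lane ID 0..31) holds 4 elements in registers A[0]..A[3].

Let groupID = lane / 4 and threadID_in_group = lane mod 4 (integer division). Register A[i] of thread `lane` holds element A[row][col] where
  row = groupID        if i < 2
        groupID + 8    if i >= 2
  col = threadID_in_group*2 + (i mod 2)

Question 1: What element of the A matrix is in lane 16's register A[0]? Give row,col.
16: g=4,t=0
[0] (4+0,0*2+0) = (4,0)

4,0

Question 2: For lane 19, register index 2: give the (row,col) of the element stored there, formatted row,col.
12,6

lane 19⇒19/4=4, 19 mod 4=3
i=2  r:4+8⇒12  c:2·3+0⇒6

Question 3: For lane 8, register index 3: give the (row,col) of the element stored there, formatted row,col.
lane 8: gid=2 (8/4), tid=0 (8%4)
i=3: r=2+8=10, c=0*2+1=1

10,1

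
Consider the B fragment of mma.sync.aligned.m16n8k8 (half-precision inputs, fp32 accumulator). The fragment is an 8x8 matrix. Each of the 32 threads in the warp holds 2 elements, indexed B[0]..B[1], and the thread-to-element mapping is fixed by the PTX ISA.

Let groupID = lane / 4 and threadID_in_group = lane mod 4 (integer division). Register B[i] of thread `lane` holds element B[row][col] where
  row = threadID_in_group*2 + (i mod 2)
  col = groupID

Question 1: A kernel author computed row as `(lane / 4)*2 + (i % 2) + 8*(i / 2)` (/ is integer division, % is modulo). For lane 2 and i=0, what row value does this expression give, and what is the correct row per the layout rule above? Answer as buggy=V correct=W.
buggy=0 correct=4

`(lane / 4)*2 + (i % 2) + 8*(i / 2)`[2,0]⇒0
lane 2: gr=0 (2/4), th=2 (2%4)
i=0: r=2*2+0=4, c=gr=0
row: 0 vs 4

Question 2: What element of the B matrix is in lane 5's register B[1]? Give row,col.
3,1

lane 5->5/4=1, 5 mod 4=1
i=1  r:2·1+1->3  c:1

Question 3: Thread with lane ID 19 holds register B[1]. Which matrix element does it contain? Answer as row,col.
7,4

lane 19: G=4 (19/4), T=3 (19%4)
i=1: r=3*2+1=7, c=G=4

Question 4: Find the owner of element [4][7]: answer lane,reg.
c=7→G=7  r=4→T=2,p=0
L=7*4+2=30  i=0=0

30,0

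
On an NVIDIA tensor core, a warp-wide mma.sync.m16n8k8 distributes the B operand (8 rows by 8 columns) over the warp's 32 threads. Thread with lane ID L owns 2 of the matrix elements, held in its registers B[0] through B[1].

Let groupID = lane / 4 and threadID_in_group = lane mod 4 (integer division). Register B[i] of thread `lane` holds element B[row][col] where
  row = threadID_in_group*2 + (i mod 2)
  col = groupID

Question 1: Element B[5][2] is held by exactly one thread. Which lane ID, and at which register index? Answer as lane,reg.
c=2⇒gr=2  r=5⇒th=2,odd=1
L=2*4+2=10  i=1=1

10,1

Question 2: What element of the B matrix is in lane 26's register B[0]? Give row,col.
4,6

lane 26: G=6 (26/4), T=2 (26%4)
i=0: r=2*2+0=4, c=G=6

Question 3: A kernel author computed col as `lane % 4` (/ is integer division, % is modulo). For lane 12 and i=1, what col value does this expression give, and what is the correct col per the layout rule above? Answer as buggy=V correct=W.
buggy=0 correct=3

`lane % 4`[12,1]=>0
12: grp=3,tig=0
[1] (0*2+1,3) = (1,3)
col: 0 vs 3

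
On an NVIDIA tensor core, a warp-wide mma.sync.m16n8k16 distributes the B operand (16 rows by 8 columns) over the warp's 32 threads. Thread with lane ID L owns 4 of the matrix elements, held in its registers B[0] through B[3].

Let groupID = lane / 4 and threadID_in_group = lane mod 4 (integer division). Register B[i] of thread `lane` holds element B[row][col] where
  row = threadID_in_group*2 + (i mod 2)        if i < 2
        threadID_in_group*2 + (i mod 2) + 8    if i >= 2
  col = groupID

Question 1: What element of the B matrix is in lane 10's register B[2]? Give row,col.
12,2

10: gr=2,th=2
[2] (2*2+0+8,2) = (12,2)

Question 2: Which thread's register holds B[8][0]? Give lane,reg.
c: 0->gid=0  r: 8->r8=1,tid=0,i&1=0
L=0*4+0=0  i=1*2+0=2

0,2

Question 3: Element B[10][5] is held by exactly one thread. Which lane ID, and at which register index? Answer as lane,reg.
c=5⇒gr=5  r=10⇒Rb=1,th=1,odd=0
L=5*4+1=21  i=1*2+0=2

21,2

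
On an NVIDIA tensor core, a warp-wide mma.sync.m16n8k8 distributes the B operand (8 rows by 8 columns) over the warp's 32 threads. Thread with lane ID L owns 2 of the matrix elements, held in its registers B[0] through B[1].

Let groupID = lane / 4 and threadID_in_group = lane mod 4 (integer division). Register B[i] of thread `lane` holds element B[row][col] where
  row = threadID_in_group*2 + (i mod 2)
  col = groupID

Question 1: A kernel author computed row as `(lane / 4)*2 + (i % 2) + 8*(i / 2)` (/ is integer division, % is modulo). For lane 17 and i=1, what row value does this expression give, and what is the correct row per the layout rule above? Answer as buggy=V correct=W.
buggy=9 correct=3

`(lane / 4)*2 + (i % 2) + 8*(i / 2)`[17,1]->9
lane 17: g=4 (17/4), t=1 (17%4)
i=1: r=1*2+1=3, c=g=4
row: 9 vs 3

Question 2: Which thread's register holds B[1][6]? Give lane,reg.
24,1

c: 6->gid=6  r: 1->tid=0,i&1=1
L=6*4+0=24  i=1=1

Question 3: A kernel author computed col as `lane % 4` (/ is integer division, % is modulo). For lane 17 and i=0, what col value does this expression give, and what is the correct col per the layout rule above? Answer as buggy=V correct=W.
buggy=1 correct=4

`lane % 4`[17,0]→1
lane 17: G=4 (17/4), T=1 (17%4)
i=0: r=1*2+0=2, c=G=4
col: 1 vs 4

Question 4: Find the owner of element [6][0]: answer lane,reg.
c:0=>grp=0  r:6=>tig=3,lo=0
L=0*4+3=3  i=0=0

3,0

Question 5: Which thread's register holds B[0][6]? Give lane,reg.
24,0

c:6=>grp=6  r:0=>tig=0,lo=0
L=6*4+0=24  i=0=0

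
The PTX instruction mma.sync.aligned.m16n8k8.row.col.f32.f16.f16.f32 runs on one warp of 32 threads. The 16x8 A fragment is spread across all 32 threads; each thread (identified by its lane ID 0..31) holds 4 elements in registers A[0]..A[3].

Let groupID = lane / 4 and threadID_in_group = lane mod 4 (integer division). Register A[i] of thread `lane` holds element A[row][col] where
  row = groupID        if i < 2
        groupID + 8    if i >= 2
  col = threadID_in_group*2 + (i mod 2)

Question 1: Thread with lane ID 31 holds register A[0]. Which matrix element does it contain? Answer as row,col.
7,6

lane 31->31/4=7, 31 mod 4=3
i=0  r:7+0->7  c:2·3+0->6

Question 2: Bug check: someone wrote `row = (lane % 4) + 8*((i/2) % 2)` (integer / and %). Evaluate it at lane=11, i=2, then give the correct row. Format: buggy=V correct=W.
`(lane % 4) + 8*((i/2) % 2)`[11,2]⇒11
L=11⇒gr=11>>2=2, th=11&3=3
[2]⇒row 2+8=10  col 3·2+0=6
row: 11 vs 10

buggy=11 correct=10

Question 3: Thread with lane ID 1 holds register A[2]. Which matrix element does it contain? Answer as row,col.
lane 1: gid=0 (1/4), tid=1 (1%4)
i=2: r=0+8=8, c=1*2+0=2

8,2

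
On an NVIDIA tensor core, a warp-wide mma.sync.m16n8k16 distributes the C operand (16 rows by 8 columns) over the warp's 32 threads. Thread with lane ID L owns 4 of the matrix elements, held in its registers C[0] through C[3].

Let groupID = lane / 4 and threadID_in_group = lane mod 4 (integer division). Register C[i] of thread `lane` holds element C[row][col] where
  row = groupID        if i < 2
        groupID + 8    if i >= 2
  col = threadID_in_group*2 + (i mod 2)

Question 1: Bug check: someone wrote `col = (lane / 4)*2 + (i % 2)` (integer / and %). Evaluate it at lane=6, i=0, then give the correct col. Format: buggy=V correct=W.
buggy=2 correct=4

`(lane / 4)*2 + (i % 2)`[6,0]→2
lane 6→6/4=1, 6 mod 4=2
i=0  r:1+0→1  c:2·2+0→4
col: 2 vs 4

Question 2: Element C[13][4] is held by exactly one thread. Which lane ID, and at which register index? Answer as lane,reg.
r=13→G=5,rhi=1  c=4→T=2,p=0
L=5*4+2=22  i=1*2+0=2

22,2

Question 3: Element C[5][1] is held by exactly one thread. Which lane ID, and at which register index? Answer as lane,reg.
20,1

r:5=>grp=5,rB=0  c:1=>tig=0,lo=1
L=5*4+0=20  i=0*2+1=1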